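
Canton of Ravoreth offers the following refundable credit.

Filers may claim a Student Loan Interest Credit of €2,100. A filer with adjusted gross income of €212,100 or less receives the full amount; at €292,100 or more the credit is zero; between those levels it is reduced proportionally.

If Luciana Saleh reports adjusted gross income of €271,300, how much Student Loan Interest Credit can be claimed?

Student Loan Interest Credit: €271,300 is €59,200 into a €80,000 phase-out range, leaving 20,800/80,000 of the credit: €2,100 × 20,800/80,000 = €546.

€546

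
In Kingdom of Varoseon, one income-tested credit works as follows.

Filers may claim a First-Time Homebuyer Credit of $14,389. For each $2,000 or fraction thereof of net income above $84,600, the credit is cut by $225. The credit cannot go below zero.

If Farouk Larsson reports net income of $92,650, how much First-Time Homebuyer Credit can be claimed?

$13,264

First-Time Homebuyer Credit: income exceeds $84,600 by $8,050, which is 5 full-or-partial $2,000 increments; reduction = 5 × $225 = $1,125, leaving $13,264.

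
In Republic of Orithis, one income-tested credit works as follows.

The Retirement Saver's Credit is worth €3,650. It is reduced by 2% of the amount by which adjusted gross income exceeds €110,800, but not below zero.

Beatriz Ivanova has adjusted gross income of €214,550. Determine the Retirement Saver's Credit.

€1,575

Retirement Saver's Credit: 2% of the €103,750 excess over €110,800 is €2,075; credit = €3,650 − €2,075 = €1,575.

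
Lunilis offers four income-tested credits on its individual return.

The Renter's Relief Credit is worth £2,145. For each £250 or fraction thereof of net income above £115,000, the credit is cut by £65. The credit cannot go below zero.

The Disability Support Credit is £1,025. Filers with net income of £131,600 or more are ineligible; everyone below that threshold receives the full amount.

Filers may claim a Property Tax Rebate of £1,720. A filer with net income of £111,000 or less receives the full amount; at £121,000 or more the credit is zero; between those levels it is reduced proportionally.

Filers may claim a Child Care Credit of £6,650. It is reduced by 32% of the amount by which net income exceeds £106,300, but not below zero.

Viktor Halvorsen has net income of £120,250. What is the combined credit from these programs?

Renter's Relief Credit: income exceeds £115,000 by £5,250, which is 21 full-or-partial £250 increments; reduction = 21 × £65 = £1,365, leaving £780.
Disability Support Credit: £120,250 is below the £131,600 cutoff, so the full £1,025 applies.
Property Tax Rebate: £120,250 is £9,250 into a £10,000 phase-out range, leaving 750/10,000 of the credit: £1,720 × 750/10,000 = £129.
Child Care Credit: 32% of the £13,950 excess over £106,300 is £4,464; credit = £6,650 − £4,464 = £2,186.
Total: £780 + £1,025 + £129 + £2,186 = £4,120.

£4,120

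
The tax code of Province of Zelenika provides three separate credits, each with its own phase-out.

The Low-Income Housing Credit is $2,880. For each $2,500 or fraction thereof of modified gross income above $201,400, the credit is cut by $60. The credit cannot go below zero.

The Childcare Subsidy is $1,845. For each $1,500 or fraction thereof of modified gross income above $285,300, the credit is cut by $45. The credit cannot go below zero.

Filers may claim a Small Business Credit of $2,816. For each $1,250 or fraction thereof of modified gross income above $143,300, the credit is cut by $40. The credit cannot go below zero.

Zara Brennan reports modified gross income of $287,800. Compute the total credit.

Low-Income Housing Credit: income exceeds $201,400 by $86,400, which is 35 full-or-partial $2,500 increments; reduction = 35 × $60 = $2,100, leaving $780.
Childcare Subsidy: income exceeds $285,300 by $2,500, which is 2 full-or-partial $1,500 increments; reduction = 2 × $45 = $90, leaving $1,755.
Small Business Credit: income exceeds $143,300 by $144,500 → 116 increments × $40 = $4,640 ≥ base, so the credit is $0.
Total: $780 + $1,755 + $0 = $2,535.

$2,535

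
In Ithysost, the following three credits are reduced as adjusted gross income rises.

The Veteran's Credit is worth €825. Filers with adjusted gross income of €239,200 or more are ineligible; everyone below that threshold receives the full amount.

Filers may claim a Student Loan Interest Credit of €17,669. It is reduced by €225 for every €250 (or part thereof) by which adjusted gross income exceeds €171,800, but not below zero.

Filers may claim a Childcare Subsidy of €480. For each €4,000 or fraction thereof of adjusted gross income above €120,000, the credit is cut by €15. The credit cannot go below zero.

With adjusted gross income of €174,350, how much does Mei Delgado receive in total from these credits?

Veteran's Credit: €174,350 is below the €239,200 cutoff, so the full €825 applies.
Student Loan Interest Credit: income exceeds €171,800 by €2,550, which is 11 full-or-partial €250 increments; reduction = 11 × €225 = €2,475, leaving €15,194.
Childcare Subsidy: income exceeds €120,000 by €54,350, which is 14 full-or-partial €4,000 increments; reduction = 14 × €15 = €210, leaving €270.
Total: €825 + €15,194 + €270 = €16,289.

€16,289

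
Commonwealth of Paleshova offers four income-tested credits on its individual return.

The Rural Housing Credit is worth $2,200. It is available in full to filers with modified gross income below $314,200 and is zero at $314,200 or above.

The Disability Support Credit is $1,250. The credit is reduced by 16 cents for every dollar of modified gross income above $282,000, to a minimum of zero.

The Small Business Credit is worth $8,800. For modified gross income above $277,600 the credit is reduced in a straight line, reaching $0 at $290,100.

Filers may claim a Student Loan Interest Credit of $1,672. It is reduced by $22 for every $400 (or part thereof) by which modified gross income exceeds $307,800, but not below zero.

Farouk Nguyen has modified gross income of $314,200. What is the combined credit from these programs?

Rural Housing Credit: $314,200 meets or exceeds the $314,200 cutoff, so the credit is $0.
Disability Support Credit: 16% of the $32,200 excess over $282,000 is $5,152 ≥ base, so the credit is $0.
Small Business Credit: $314,200 is at or above $290,100, so the credit is $0.
Student Loan Interest Credit: income exceeds $307,800 by $6,400, which is 16 full-or-partial $400 increments; reduction = 16 × $22 = $352, leaving $1,320.
Total: $0 + $0 + $0 + $1,320 = $1,320.

$1,320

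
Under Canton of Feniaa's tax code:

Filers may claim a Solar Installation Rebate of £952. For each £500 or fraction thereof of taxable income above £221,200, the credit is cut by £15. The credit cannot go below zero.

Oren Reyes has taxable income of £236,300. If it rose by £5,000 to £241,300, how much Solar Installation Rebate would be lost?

£150

At £236,300 — income exceeds £221,200 by £15,100, which is 31 full-or-partial £500 increments; reduction = 31 × £15 = £465, leaving £487.
At £241,300 — income exceeds £221,200 by £20,100, which is 41 full-or-partial £500 increments; reduction = 41 × £15 = £615, leaving £337.
Lost: £487 − £337 = £150.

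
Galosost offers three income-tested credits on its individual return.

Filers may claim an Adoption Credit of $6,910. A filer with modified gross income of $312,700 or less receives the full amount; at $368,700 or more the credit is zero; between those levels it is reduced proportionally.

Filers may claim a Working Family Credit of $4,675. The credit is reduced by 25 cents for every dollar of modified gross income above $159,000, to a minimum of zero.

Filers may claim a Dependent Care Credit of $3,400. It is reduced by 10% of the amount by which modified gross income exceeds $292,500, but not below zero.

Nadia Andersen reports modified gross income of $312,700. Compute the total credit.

$8,290

Adoption Credit: $312,700 is at or below the $312,700 threshold, so the full $6,910 applies.
Working Family Credit: 25% of the $153,700 excess over $159,000 is $38,425 ≥ base, so the credit is $0.
Dependent Care Credit: 10% of the $20,200 excess over $292,500 is $2,020; credit = $3,400 − $2,020 = $1,380.
Total: $6,910 + $0 + $1,380 = $8,290.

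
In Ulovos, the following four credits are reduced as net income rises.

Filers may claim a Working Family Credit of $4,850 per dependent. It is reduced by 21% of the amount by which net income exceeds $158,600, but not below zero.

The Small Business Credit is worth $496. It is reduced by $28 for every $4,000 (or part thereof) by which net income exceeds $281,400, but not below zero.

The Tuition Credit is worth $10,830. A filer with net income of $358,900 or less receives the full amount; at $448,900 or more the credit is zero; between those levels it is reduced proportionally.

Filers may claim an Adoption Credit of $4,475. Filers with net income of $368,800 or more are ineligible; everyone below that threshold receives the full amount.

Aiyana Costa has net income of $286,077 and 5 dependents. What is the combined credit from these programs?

Working Family Credit: base = 5 × $4,850 = $24,250. 21% of the $127,477 excess over $158,600 is $26,770.17 ≥ base, so the credit is $0.
Small Business Credit: income exceeds $281,400 by $4,677, which is 2 full-or-partial $4,000 increments; reduction = 2 × $28 = $56, leaving $440.
Tuition Credit: $286,077 is at or below the $358,900 threshold, so the full $10,830 applies.
Adoption Credit: $286,077 is below the $368,800 cutoff, so the full $4,475 applies.
Total: $0 + $440 + $10,830 + $4,475 = $15,745.

$15,745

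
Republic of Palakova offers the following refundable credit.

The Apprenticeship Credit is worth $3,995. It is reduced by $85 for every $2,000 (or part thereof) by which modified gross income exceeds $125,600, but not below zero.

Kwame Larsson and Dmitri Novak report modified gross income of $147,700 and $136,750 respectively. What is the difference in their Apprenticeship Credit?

Kwame ($147,700): Apprenticeship Credit: income exceeds $125,600 by $22,100, which is 12 full-or-partial $2,000 increments; reduction = 12 × $85 = $1,020, leaving $2,975.
Dmitri ($136,750): Apprenticeship Credit: income exceeds $125,600 by $11,150, which is 6 full-or-partial $2,000 increments; reduction = 6 × $85 = $510, leaving $3,485.
Difference: |$2,975 − $3,485| = $510.

$510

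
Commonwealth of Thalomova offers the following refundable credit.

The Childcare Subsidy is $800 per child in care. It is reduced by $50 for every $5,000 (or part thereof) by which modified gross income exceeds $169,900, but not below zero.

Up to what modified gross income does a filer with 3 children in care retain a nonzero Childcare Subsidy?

$404,900

Full credit = 3 × $800 = $2,400.
After 47 increments the reduction is 47 × $50 = $2,350, leaving $50; one more increment wipes it out. Increment 47 ends at excess 47 × $5,000 = $235,000, so the highest qualifying income is $169,900 + $235,000 = $404,900.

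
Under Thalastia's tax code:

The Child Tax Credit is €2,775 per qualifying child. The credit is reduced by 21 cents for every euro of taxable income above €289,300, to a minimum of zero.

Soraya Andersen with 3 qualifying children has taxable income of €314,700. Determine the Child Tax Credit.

€2,991

Child Tax Credit: base = 3 × €2,775 = €8,325. 21% of the €25,400 excess over €289,300 is €5,334; credit = €8,325 − €5,334 = €2,991.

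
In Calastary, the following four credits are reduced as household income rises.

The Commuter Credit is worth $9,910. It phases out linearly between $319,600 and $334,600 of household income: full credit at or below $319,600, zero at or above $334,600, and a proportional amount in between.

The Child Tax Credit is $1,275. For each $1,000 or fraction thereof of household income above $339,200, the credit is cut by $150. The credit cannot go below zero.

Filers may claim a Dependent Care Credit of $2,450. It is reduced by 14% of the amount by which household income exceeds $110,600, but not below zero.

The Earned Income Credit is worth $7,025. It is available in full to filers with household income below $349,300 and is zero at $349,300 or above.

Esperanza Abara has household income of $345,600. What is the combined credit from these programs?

$7,250

Commuter Credit: $345,600 is at or above $334,600, so the credit is $0.
Child Tax Credit: income exceeds $339,200 by $6,400, which is 7 full-or-partial $1,000 increments; reduction = 7 × $150 = $1,050, leaving $225.
Dependent Care Credit: 14% of the $235,000 excess over $110,600 is $32,900 ≥ base, so the credit is $0.
Earned Income Credit: $345,600 is below the $349,300 cutoff, so the full $7,025 applies.
Total: $0 + $225 + $0 + $7,025 = $7,250.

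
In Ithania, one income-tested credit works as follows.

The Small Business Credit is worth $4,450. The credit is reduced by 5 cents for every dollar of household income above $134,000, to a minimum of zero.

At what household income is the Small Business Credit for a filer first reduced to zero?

$223,000

The credit falls by 5% of each dollar above $134,000, so it reaches zero when the excess is $4,450 / 5% = $89,000: income = $134,000 + $89,000 = $223,000.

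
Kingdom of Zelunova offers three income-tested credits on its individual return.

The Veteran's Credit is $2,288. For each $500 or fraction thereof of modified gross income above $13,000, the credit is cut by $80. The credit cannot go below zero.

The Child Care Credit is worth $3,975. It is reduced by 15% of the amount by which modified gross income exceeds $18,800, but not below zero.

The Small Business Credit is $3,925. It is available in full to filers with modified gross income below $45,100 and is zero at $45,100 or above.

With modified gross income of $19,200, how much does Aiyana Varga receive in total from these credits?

$9,088

Veteran's Credit: income exceeds $13,000 by $6,200, which is 13 full-or-partial $500 increments; reduction = 13 × $80 = $1,040, leaving $1,248.
Child Care Credit: 15% of the $400 excess over $18,800 is $60; credit = $3,975 − $60 = $3,915.
Small Business Credit: $19,200 is below the $45,100 cutoff, so the full $3,925 applies.
Total: $1,248 + $3,915 + $3,925 = $9,088.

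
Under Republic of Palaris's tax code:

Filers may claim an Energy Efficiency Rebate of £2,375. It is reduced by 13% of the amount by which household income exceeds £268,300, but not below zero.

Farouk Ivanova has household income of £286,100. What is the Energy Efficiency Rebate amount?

£61

Energy Efficiency Rebate: 13% of the £17,800 excess over £268,300 is £2,314; credit = £2,375 − £2,314 = £61.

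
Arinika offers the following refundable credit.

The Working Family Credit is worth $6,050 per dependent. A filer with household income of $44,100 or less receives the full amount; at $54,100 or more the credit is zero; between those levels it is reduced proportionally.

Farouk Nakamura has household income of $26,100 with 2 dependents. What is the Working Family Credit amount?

Working Family Credit: base = 2 × $6,050 = $12,100. $26,100 is at or below the $44,100 threshold, so the full $12,100 applies.

$12,100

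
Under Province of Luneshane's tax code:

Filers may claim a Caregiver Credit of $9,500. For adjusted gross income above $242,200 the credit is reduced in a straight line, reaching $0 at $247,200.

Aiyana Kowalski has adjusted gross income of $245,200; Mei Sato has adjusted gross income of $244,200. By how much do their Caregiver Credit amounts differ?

$1,900

Aiyana ($245,200): Caregiver Credit: $245,200 is $3,000 into a $5,000 phase-out range, leaving 2,000/5,000 of the credit: $9,500 × 2,000/5,000 = $3,800.
Mei ($244,200): Caregiver Credit: $244,200 is $2,000 into a $5,000 phase-out range, leaving 3,000/5,000 of the credit: $9,500 × 3,000/5,000 = $5,700.
Difference: |$3,800 − $5,700| = $1,900.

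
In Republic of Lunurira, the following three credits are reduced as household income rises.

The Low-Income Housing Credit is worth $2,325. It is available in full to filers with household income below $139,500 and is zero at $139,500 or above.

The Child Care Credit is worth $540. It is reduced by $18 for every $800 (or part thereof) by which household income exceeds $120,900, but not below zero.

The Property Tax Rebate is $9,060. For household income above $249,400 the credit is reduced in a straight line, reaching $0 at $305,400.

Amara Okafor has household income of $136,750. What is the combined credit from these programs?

Low-Income Housing Credit: $136,750 is below the $139,500 cutoff, so the full $2,325 applies.
Child Care Credit: income exceeds $120,900 by $15,850, which is 20 full-or-partial $800 increments; reduction = 20 × $18 = $360, leaving $180.
Property Tax Rebate: $136,750 is at or below the $249,400 threshold, so the full $9,060 applies.
Total: $2,325 + $180 + $9,060 = $11,565.

$11,565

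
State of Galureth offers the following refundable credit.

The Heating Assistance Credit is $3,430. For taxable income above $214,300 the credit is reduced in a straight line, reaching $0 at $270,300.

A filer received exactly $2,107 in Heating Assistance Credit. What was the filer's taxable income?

$235,900

$2,107 is 2,107/3,430 of the full $3,430, so 1,323/3,430 of the $56,000 range has been used: income = $214,300 + $56,000 × 1,323/3,430 = $235,900.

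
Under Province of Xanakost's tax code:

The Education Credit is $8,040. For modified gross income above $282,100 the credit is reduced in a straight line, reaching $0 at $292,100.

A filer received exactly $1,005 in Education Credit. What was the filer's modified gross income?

$1,005 is 1,005/8,040 of the full $8,040, so 7,035/8,040 of the $10,000 range has been used: income = $282,100 + $10,000 × 7,035/8,040 = $290,850.

$290,850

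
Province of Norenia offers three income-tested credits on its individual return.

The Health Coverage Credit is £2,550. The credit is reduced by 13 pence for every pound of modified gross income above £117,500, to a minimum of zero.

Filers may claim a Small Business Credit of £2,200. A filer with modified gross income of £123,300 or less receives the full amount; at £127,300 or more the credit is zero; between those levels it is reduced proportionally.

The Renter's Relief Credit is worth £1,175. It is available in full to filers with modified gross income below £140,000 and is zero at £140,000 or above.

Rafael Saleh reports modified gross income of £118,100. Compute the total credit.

Health Coverage Credit: 13% of the £600 excess over £117,500 is £78; credit = £2,550 − £78 = £2,472.
Small Business Credit: £118,100 is at or below the £123,300 threshold, so the full £2,200 applies.
Renter's Relief Credit: £118,100 is below the £140,000 cutoff, so the full £1,175 applies.
Total: £2,472 + £2,200 + £1,175 = £5,847.

£5,847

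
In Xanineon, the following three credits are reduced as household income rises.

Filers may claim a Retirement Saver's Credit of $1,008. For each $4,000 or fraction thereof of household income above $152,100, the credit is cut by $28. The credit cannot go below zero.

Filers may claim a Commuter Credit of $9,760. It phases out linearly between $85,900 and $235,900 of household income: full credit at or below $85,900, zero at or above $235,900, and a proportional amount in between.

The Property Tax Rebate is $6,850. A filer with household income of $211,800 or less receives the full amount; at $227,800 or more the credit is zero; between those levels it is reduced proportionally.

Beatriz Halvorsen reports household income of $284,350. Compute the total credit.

Retirement Saver's Credit: income exceeds $152,100 by $132,250, which is 34 full-or-partial $4,000 increments; reduction = 34 × $28 = $952, leaving $56.
Commuter Credit: $284,350 is at or above $235,900, so the credit is $0.
Property Tax Rebate: $284,350 is at or above $227,800, so the credit is $0.
Total: $56 + $0 + $0 = $56.

$56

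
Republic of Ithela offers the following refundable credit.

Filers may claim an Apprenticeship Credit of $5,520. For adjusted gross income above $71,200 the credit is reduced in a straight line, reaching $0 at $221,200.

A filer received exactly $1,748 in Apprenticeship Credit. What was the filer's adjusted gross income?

$1,748 is 1,748/5,520 of the full $5,520, so 3,772/5,520 of the $150,000 range has been used: income = $71,200 + $150,000 × 3,772/5,520 = $173,700.

$173,700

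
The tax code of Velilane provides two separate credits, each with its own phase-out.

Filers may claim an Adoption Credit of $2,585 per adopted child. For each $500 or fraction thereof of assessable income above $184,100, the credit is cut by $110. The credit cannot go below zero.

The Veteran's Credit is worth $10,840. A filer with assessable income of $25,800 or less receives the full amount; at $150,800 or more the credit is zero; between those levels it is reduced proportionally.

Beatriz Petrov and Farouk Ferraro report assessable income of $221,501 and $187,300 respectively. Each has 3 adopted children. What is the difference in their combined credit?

Beatriz ($221,501): Adoption Credit: base = 3 × $2,585 = $7,755. income exceeds $184,100 by $37,401 → 75 increments × $110 = $8,250 ≥ base, so the credit is $0. Veteran's Credit: $221,501 is at or above $150,800, so the credit is $0. total $0 + $0 = $0
Farouk ($187,300): Adoption Credit: base = 3 × $2,585 = $7,755. income exceeds $184,100 by $3,200, which is 7 full-or-partial $500 increments; reduction = 7 × $110 = $770, leaving $6,985. Veteran's Credit: $187,300 is at or above $150,800, so the credit is $0. total $6,985 + $0 = $6,985
Difference: |$0 − $6,985| = $6,985.

$6,985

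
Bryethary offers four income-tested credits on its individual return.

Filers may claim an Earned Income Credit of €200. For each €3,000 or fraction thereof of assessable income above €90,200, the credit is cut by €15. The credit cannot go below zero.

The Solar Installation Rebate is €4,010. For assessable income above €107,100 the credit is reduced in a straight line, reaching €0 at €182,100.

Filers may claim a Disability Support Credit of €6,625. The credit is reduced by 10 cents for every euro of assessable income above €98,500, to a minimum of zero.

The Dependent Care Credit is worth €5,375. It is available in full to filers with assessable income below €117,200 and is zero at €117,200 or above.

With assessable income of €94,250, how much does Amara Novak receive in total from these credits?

€16,180

Earned Income Credit: income exceeds €90,200 by €4,050, which is 2 full-or-partial €3,000 increments; reduction = 2 × €15 = €30, leaving €170.
Solar Installation Rebate: €94,250 is at or below the €107,100 threshold, so the full €4,010 applies.
Disability Support Credit: €94,250 is at or below the €98,500 threshold, so the full €6,625 applies.
Dependent Care Credit: €94,250 is below the €117,200 cutoff, so the full €5,375 applies.
Total: €170 + €4,010 + €6,625 + €5,375 = €16,180.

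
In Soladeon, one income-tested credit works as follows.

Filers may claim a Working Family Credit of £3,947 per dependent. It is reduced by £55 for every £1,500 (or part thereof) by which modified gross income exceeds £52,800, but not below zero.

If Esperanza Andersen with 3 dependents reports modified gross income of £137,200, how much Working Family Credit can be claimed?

£8,706

Working Family Credit: base = 3 × £3,947 = £11,841. income exceeds £52,800 by £84,400, which is 57 full-or-partial £1,500 increments; reduction = 57 × £55 = £3,135, leaving £8,706.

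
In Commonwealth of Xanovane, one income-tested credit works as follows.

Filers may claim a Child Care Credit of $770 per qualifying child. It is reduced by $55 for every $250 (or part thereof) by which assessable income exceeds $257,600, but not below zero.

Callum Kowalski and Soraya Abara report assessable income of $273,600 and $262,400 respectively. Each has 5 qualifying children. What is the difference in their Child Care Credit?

$2,420

Callum ($273,600): Child Care Credit: base = 5 × $770 = $3,850. income exceeds $257,600 by $16,000, which is 64 full-or-partial $250 increments; reduction = 64 × $55 = $3,520, leaving $330.
Soraya ($262,400): Child Care Credit: base = 5 × $770 = $3,850. income exceeds $257,600 by $4,800, which is 20 full-or-partial $250 increments; reduction = 20 × $55 = $1,100, leaving $2,750.
Difference: |$330 − $2,750| = $2,420.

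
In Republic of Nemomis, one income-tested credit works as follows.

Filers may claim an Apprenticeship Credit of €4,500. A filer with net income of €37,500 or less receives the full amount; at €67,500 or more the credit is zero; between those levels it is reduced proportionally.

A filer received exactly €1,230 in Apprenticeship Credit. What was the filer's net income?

€1,230 is 1,230/4,500 of the full €4,500, so 3,270/4,500 of the €30,000 range has been used: income = €37,500 + €30,000 × 3,270/4,500 = €59,300.

€59,300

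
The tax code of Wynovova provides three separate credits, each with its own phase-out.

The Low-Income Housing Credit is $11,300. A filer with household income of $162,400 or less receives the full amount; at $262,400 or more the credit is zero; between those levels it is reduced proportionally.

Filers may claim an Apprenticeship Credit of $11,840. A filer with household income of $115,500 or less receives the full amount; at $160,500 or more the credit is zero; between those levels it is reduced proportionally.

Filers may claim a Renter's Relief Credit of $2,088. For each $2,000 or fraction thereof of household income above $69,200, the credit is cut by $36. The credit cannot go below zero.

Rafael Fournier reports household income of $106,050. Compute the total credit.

$24,544

Low-Income Housing Credit: $106,050 is at or below the $162,400 threshold, so the full $11,300 applies.
Apprenticeship Credit: $106,050 is at or below the $115,500 threshold, so the full $11,840 applies.
Renter's Relief Credit: income exceeds $69,200 by $36,850, which is 19 full-or-partial $2,000 increments; reduction = 19 × $36 = $684, leaving $1,404.
Total: $11,300 + $11,840 + $1,404 = $24,544.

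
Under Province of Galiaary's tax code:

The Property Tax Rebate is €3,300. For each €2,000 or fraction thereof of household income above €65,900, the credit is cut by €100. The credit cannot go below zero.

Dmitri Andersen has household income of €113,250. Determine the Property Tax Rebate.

Property Tax Rebate: income exceeds €65,900 by €47,350, which is 24 full-or-partial €2,000 increments; reduction = 24 × €100 = €2,400, leaving €900.

€900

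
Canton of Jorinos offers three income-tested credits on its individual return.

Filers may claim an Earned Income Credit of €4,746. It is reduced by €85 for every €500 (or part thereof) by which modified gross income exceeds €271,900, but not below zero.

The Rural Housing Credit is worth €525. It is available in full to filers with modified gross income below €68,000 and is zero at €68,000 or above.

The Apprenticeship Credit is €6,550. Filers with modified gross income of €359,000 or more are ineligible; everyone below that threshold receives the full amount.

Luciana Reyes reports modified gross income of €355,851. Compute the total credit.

€6,550

Earned Income Credit: income exceeds €271,900 by €83,951 → 168 increments × €85 = €14,280 ≥ base, so the credit is €0.
Rural Housing Credit: €355,851 meets or exceeds the €68,000 cutoff, so the credit is €0.
Apprenticeship Credit: €355,851 is below the €359,000 cutoff, so the full €6,550 applies.
Total: €0 + €0 + €6,550 = €6,550.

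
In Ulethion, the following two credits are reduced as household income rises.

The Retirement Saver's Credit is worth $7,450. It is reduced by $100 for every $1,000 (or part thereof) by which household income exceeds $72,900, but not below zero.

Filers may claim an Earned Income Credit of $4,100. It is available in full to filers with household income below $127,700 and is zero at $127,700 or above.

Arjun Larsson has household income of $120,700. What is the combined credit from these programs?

Retirement Saver's Credit: income exceeds $72,900 by $47,800, which is 48 full-or-partial $1,000 increments; reduction = 48 × $100 = $4,800, leaving $2,650.
Earned Income Credit: $120,700 is below the $127,700 cutoff, so the full $4,100 applies.
Total: $2,650 + $4,100 = $6,750.

$6,750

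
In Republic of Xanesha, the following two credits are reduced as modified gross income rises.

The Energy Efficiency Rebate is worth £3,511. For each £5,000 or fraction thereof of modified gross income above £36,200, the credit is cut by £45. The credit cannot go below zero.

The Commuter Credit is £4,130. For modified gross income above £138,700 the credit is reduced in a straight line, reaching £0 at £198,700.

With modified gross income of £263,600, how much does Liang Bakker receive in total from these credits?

Energy Efficiency Rebate: income exceeds £36,200 by £227,400, which is 46 full-or-partial £5,000 increments; reduction = 46 × £45 = £2,070, leaving £1,441.
Commuter Credit: £263,600 is at or above £198,700, so the credit is £0.
Total: £1,441 + £0 = £1,441.

£1,441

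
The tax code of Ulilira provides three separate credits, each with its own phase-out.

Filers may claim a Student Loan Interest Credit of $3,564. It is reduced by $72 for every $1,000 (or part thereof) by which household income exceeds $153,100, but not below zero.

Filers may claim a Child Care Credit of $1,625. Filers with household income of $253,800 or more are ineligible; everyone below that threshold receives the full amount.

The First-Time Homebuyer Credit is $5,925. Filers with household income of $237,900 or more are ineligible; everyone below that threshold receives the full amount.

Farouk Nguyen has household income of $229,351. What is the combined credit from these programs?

Student Loan Interest Credit: income exceeds $153,100 by $76,251 → 77 increments × $72 = $5,544 ≥ base, so the credit is $0.
Child Care Credit: $229,351 is below the $253,800 cutoff, so the full $1,625 applies.
First-Time Homebuyer Credit: $229,351 is below the $237,900 cutoff, so the full $5,925 applies.
Total: $0 + $1,625 + $5,925 = $7,550.

$7,550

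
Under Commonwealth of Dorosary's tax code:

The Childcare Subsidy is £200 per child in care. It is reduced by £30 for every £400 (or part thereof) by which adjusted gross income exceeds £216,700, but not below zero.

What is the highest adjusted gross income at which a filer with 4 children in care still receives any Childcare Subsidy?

Full credit = 4 × £200 = £800.
After 26 increments the reduction is 26 × £30 = £780, leaving £20; one more increment wipes it out. Increment 26 ends at excess 26 × £400 = £10,400, so the highest qualifying income is £216,700 + £10,400 = £227,100.

£227,100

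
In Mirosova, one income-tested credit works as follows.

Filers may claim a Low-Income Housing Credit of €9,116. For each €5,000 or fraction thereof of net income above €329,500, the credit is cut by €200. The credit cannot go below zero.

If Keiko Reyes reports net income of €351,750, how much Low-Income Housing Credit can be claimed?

€8,116

Low-Income Housing Credit: income exceeds €329,500 by €22,250, which is 5 full-or-partial €5,000 increments; reduction = 5 × €200 = €1,000, leaving €8,116.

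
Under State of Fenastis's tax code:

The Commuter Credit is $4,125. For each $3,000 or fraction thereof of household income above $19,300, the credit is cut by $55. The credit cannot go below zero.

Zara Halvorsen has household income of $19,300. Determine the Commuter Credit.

$4,125

Commuter Credit: $19,300 is at or below the $19,300 threshold, so the full $4,125 applies.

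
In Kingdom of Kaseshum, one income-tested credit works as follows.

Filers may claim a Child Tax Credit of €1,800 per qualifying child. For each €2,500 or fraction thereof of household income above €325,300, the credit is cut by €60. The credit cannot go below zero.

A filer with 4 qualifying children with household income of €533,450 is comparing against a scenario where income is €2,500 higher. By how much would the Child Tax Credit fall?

€60

At €533,450 — base = 4 × €1,800 = €7,200. income exceeds €325,300 by €208,150, which is 84 full-or-partial €2,500 increments; reduction = 84 × €60 = €5,040, leaving €2,160.
At €535,950 — base = 4 × €1,800 = €7,200. income exceeds €325,300 by €210,650, which is 85 full-or-partial €2,500 increments; reduction = 85 × €60 = €5,100, leaving €2,100.
Lost: €2,160 − €2,100 = €60.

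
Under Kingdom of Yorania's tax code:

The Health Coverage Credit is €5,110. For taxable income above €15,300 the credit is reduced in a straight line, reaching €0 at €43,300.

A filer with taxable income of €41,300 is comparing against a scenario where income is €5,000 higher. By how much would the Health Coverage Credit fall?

At €41,300 — €41,300 is €26,000 into a €28,000 phase-out range, leaving 2,000/28,000 of the credit: €5,110 × 2,000/28,000 = €365.
At €46,300 — €46,300 is at or above €43,300, so the credit is €0.
Lost: €365 − €0 = €365.

€365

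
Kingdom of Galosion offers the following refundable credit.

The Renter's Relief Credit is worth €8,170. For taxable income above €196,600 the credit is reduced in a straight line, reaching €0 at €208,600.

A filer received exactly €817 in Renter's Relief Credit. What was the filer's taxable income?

€817 is 817/8,170 of the full €8,170, so 7,353/8,170 of the €12,000 range has been used: income = €196,600 + €12,000 × 7,353/8,170 = €207,400.

€207,400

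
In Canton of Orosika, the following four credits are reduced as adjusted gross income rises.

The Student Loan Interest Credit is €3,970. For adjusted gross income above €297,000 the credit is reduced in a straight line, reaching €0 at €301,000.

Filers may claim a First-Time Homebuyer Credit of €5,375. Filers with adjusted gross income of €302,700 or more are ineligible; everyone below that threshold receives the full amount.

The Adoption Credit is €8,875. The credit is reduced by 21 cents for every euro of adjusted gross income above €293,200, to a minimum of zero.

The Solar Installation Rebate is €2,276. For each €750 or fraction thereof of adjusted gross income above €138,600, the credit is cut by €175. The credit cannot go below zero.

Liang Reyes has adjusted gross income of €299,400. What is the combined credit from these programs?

Student Loan Interest Credit: €299,400 is €2,400 into a €4,000 phase-out range, leaving 1,600/4,000 of the credit: €3,970 × 1,600/4,000 = €1,588.
First-Time Homebuyer Credit: €299,400 is below the €302,700 cutoff, so the full €5,375 applies.
Adoption Credit: 21% of the €6,200 excess over €293,200 is €1,302; credit = €8,875 − €1,302 = €7,573.
Solar Installation Rebate: income exceeds €138,600 by €160,800 → 215 increments × €175 = €37,625 ≥ base, so the credit is €0.
Total: €1,588 + €5,375 + €7,573 + €0 = €14,536.

€14,536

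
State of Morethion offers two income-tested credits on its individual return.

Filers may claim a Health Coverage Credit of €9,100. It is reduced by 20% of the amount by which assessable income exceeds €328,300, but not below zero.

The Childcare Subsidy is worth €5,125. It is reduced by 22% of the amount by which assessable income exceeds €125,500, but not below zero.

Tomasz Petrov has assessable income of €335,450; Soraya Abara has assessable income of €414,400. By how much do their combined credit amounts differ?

€7,670

Tomasz (€335,450): Health Coverage Credit: 20% of the €7,150 excess over €328,300 is €1,430; credit = €9,100 − €1,430 = €7,670. Childcare Subsidy: 22% of the €209,950 excess over €125,500 is €46,189 ≥ base, so the credit is €0. total €7,670 + €0 = €7,670
Soraya (€414,400): Health Coverage Credit: 20% of the €86,100 excess over €328,300 is €17,220 ≥ base, so the credit is €0. Childcare Subsidy: 22% of the €288,900 excess over €125,500 is €63,558 ≥ base, so the credit is €0. total €0 + €0 = €0
Difference: |€7,670 − €0| = €7,670.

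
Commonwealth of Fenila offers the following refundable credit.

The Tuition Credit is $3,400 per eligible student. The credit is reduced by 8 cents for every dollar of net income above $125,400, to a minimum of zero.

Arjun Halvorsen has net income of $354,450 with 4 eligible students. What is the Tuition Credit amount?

$0

Tuition Credit: base = 4 × $3,400 = $13,600. 8% of the $229,050 excess over $125,400 is $18,324 ≥ base, so the credit is $0.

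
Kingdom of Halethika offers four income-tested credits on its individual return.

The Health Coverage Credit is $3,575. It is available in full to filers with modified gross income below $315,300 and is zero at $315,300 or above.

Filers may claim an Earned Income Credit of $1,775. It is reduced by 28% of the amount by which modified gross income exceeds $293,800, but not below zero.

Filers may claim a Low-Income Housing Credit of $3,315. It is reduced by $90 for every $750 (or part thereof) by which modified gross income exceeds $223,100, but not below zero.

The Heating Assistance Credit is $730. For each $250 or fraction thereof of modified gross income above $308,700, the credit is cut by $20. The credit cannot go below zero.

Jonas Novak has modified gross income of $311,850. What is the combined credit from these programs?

$4,045

Health Coverage Credit: $311,850 is below the $315,300 cutoff, so the full $3,575 applies.
Earned Income Credit: 28% of the $18,050 excess over $293,800 is $5,054 ≥ base, so the credit is $0.
Low-Income Housing Credit: income exceeds $223,100 by $88,750 → 119 increments × $90 = $10,710 ≥ base, so the credit is $0.
Heating Assistance Credit: income exceeds $308,700 by $3,150, which is 13 full-or-partial $250 increments; reduction = 13 × $20 = $260, leaving $470.
Total: $3,575 + $0 + $0 + $470 = $4,045.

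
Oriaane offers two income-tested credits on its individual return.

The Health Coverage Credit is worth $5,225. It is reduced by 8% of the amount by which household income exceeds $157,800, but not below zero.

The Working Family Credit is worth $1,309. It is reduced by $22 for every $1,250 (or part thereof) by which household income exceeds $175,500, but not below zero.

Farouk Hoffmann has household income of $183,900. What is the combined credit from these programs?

$4,292

Health Coverage Credit: 8% of the $26,100 excess over $157,800 is $2,088; credit = $5,225 − $2,088 = $3,137.
Working Family Credit: income exceeds $175,500 by $8,400, which is 7 full-or-partial $1,250 increments; reduction = 7 × $22 = $154, leaving $1,155.
Total: $3,137 + $1,155 = $4,292.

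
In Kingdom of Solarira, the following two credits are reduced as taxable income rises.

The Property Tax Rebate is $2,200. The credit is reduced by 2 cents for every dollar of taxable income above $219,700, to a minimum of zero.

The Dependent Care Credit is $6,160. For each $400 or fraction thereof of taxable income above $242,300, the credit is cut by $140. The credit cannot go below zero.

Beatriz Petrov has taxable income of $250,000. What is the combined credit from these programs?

Property Tax Rebate: 2% of the $30,300 excess over $219,700 is $606; credit = $2,200 − $606 = $1,594.
Dependent Care Credit: income exceeds $242,300 by $7,700, which is 20 full-or-partial $400 increments; reduction = 20 × $140 = $2,800, leaving $3,360.
Total: $1,594 + $3,360 = $4,954.

$4,954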